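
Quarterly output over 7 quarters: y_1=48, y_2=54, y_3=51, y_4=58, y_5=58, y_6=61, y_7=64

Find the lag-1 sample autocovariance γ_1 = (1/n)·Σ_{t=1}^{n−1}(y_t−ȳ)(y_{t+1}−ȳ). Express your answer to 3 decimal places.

9.907

Mean ȳ = (48 + 54 + 51 + 58 + 58 + 61 + 64)/7 = 56.2857
Σ_{t=1}^{6}(y_t−ȳ)(y_{t+1}−ȳ) = 69.3469
γ_1 = 69.3469 / 7 = 9.907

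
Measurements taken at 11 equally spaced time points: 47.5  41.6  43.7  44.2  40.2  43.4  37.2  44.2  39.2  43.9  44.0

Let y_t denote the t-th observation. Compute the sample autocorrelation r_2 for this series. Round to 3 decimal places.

0.397

Mean ȳ = (47.5 + 41.6 + 43.7 + 44.2 + 40.2 + 43.4 + 37.2 + 44.2 + 39.2 + 43.9 + 44.0)/11 = 42.6455
Numerator Σ_{t=1}^{9}(y_t−ȳ)(y_{t+2}−ȳ) = 32.6231
Denominator Σ(y_t−ȳ)² = 82.0873
r_2 = 32.6231 / 82.0873 = 0.397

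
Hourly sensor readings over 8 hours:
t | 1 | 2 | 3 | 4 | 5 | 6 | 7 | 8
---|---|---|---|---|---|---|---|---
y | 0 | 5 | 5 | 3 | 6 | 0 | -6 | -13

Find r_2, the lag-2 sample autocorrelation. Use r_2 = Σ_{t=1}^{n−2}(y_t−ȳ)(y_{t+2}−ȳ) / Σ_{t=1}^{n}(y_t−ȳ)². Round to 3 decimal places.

0.030

Mean ȳ = (0 + 5 + 5 + 3 + 6 + 0 − 6 − 13)/8 = 0.0000
Deviations from mean: 0.0000, 5.0000, 5.0000, 3.0000, 6.0000, 0.0000, -6.0000, -13.0000
Σ(y_t−ȳ)(y_{t+2}−ȳ) = (0.0000) + (15.0000) + (30.0000) + (0.0000) + (-36.0000) + (0.0000) = 9.0000
Denominator Σ(y_t−ȳ)² = 300.0000
r_2 = 9.0000 / 300.0000 = 0.030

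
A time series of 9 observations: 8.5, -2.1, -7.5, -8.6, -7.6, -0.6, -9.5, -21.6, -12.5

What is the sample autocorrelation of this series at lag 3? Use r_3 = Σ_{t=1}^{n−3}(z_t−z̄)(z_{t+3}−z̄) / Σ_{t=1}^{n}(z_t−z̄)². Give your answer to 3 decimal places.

-0.097

Mean z̄ = (8.5 − 2.1 − 7.5 − 8.6 − 7.6 − 0.6 − 9.5 − 21.6 − 12.5)/9 = -6.8333
Σ(z_t−z̄)(z_{t+3}−z̄) = (-27.0889) + (-3.6289) + (-4.1556) + (4.7111) + (11.3211) + (-35.3222) = -54.1633
Denominator Σ(z_t−z̄)² = 557.8000
r_3 = -54.1633 / 557.8000 = -0.097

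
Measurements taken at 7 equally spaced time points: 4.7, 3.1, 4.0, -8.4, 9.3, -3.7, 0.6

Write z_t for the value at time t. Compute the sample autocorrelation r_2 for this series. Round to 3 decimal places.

Mean z̄ = (4.7 + 3.1 + 4.0 − 8.4 + 9.3 − 3.7 + 0.6)/7 = 1.3714
Deviations from mean: 3.3286, 1.7286, 2.6286, -9.7714, 7.9286, -5.0714, -0.7714
Σ(z_t−z̄)(z_{t+2}−z̄) = (8.7494) + (-16.8906) + (20.8408) + (49.5551) + (-6.1163) = 56.1384
Denominator Σ(z_t−z̄)² = 205.6343
r_2 = 56.1384 / 205.6343 = 0.273

0.273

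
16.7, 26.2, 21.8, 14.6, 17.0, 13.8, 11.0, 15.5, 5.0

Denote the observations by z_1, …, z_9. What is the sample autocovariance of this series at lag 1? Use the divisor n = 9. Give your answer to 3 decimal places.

Mean z̄ = (16.7 + 26.2 + 21.8 + 14.6 + 17.0 + 13.8 + 11.0 + 15.5 + 5.0)/9 = 15.7333
Σ_{t=1}^{8}(z_t−z̄)(z_{t+1}−z̄) = 75.6156
γ_1 = 75.6156 / 9 = 8.402

8.402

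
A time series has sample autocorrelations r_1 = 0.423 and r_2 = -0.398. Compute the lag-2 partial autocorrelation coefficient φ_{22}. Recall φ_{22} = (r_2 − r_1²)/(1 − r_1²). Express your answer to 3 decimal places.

-0.703

φ_{22} = (r_2 − r_1²) / (1 − r_1²)
r_1² = (0.423)² = 0.178929
Numerator = -0.398 − 0.1789 = -0.5769; denominator = 1 − 0.1789 = 0.8211
φ_{22} = -0.5769 / 0.8211 = -0.703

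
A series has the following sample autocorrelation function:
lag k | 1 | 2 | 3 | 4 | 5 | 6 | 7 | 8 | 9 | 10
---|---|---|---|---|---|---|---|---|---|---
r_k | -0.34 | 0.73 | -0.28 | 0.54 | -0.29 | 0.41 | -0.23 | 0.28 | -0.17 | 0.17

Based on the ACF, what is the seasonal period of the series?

2

The largest autocorrelation is r_2 = 0.73, with weaker echoes at lags 4 (0.54), 6 (0.41), 8 (0.28) and 10 (0.17); the remaining lags stay at or below -0.17.
The dominant spike at lag 2 indicates a seasonal period of 2.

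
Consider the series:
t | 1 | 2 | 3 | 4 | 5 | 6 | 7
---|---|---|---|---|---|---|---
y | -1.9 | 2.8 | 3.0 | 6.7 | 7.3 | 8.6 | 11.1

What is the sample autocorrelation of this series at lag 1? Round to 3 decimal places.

0.430

Mean ȳ = (-1.9 + 2.8 + 3.0 + 6.7 + 7.3 + 8.6 + 11.1)/7 = 5.3714
Deviations from mean: -7.2714, -2.5714, -2.3714, 1.3286, 1.9286, 3.2286, 5.7286
Σ(y_t−ȳ)(y_{t+1}−ȳ) = (18.6980) + (6.0980) + (-3.1506) + (2.5622) + (6.2265) + (18.4951) = 48.9292
Denominator Σ(y_t−ȳ)² = 113.8343
r_1 = 48.9292 / 113.8343 = 0.430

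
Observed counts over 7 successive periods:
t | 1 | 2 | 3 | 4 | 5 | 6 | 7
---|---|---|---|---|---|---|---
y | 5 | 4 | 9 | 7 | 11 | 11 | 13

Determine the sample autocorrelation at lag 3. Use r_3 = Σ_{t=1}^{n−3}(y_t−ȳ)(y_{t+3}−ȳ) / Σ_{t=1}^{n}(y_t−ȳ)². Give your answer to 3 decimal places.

-0.168

Mean ȳ = (5 + 4 + 9 + 7 + 11 + 11 + 13)/7 = 8.5714
Deviations from mean: -3.5714, -4.5714, 0.4286, -1.5714, 2.4286, 2.4286, 4.4286
Numerator Σ_{t=1}^{4}(y_t−ȳ)(y_{t+3}−ȳ) = -11.4082
Denominator Σ(y_t−ȳ)² = 67.7143
r_3 = -11.4082 / 67.7143 = -0.168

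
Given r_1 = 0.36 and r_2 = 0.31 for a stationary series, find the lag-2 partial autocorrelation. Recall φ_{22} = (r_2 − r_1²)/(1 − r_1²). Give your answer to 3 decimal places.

φ_{22} = (r_2 − r_1²) / (1 − r_1²)
r_1² = (0.36)² = 0.1296
Numerator = 0.31 − 0.1296 = 0.1804; denominator = 1 − 0.1296 = 0.8704
φ_{22} = 0.1804 / 0.8704 = 0.207

0.207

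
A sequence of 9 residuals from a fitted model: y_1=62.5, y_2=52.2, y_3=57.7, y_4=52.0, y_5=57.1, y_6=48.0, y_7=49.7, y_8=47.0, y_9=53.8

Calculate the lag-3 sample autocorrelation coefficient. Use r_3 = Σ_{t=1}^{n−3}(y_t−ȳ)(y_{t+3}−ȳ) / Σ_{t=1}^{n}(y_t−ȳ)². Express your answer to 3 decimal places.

-0.303

Mean ȳ = (62.5 + 52.2 + 57.7 + 52.0 + 57.1 + 48.0 + 49.7 + 47.0 + 53.8)/9 = 53.3333
Numerator Σ_{t=1}^{6}(y_t−ȳ)(y_{t+3}−ȳ) = -61.2800
Denominator Σ(y_t−ȳ)² = 202.3200
r_3 = -61.2800 / 202.3200 = -0.303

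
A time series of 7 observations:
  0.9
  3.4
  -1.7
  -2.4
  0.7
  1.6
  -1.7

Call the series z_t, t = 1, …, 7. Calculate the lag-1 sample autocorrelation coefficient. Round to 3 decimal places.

-0.079

Mean z̄ = (0.9 + 3.4 − 1.7 − 2.4 + 0.7 + 1.6 − 1.7)/7 = 0.1143
Σ(z_t−z̄)(z_{t+1}−z̄) = (2.5816) + (-5.9612) + (4.5616) + (-1.4727) + (0.8702) + (-2.6955) = -2.1159
Denominator Σ(z_t−z̄)² = 26.8686
r_1 = -2.1159 / 26.8686 = -0.079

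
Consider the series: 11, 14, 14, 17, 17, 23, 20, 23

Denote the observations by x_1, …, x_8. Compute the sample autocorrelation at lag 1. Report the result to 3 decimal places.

0.461

Mean x̄ = (11 + 14 + 14 + 17 + 17 + 23 + 20 + 23)/8 = 17.3750
Deviations from mean: -6.3750, -3.3750, -3.3750, -0.3750, -0.3750, 5.6250, 2.6250, 5.6250
Σ(x_t−x̄)(x_{t+1}−x̄) = (21.5156) + (11.3906) + (1.2656) + (0.1406) + (-2.1094) + (14.7656) + (14.7656) = 61.7344
Denominator Σ(x_t−x̄)² = 133.8750
r_1 = 61.7344 / 133.8750 = 0.461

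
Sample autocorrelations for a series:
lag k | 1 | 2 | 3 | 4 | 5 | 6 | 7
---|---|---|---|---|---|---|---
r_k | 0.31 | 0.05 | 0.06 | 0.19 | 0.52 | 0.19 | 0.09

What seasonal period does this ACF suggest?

The largest autocorrelation is r_5 = 0.52; the remaining lags stay at or below 0.31. The elevated value at lag 1 (0.31), dropping to 0.05 at lag 2, reflects decaying short-term dependence rather than seasonality.
The dominant spike at lag 5 indicates a seasonal period of 5.

5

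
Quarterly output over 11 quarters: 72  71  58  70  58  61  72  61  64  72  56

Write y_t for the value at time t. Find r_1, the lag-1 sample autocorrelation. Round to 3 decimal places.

-0.390

Mean ȳ = (72 + 71 + 58 + 70 + 58 + 61 + 72 + 61 + 64 + 72 + 56)/11 = 65.0000
Numerator Σ_{t=1}^{10}(y_t−ȳ)(y_{t+1}−ȳ) = -164.0000
Denominator Σ(y_t−ȳ)² = 420.0000
r_1 = -164.0000 / 420.0000 = -0.390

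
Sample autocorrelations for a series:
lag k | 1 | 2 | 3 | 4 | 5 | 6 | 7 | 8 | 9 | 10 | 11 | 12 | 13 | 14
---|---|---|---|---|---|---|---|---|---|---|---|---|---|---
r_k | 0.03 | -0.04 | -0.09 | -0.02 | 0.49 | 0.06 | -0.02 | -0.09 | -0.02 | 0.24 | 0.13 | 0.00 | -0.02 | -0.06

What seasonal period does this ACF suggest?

5

The largest autocorrelation is r_5 = 0.49, with a weaker echo at lag 10 (0.24); the remaining lags stay at or below 0.13.
The dominant spike at lag 5 indicates a seasonal period of 5.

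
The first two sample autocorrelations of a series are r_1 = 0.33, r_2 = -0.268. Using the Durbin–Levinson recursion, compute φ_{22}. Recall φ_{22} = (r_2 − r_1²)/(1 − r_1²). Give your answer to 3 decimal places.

φ_{22} = (r_2 − r_1²) / (1 − r_1²)
r_1² = (0.33)² = 0.1089
Numerator = -0.268 − 0.1089 = -0.3769; denominator = 1 − 0.1089 = 0.8911
φ_{22} = -0.3769 / 0.8911 = -0.423

-0.423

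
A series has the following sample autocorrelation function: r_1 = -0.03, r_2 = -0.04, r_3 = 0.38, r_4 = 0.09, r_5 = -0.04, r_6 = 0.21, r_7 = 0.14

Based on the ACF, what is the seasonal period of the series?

The largest autocorrelation is r_3 = 0.38, with a weaker echo at lag 6 (0.21); the remaining lags stay at or below 0.14.
The dominant spike at lag 3 indicates a seasonal period of 3.

3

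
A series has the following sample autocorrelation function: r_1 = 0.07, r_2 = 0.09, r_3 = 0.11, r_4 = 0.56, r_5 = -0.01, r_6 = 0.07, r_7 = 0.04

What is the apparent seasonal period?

The largest autocorrelation is r_4 = 0.56; the remaining lags stay at or below 0.11.
The dominant spike at lag 4 indicates a seasonal period of 4.

4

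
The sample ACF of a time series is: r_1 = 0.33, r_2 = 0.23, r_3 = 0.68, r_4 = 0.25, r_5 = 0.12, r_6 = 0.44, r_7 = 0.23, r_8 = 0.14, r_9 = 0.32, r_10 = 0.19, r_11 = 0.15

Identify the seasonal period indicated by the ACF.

3

The largest autocorrelation is r_3 = 0.68, with a weaker echo at lag 6 (0.44); the remaining lags stay at or below 0.33. The elevated value at lag 1 (0.33), dropping to 0.23 at lag 2, reflects decaying short-term dependence rather than seasonality.
The dominant spike at lag 3 indicates a seasonal period of 3.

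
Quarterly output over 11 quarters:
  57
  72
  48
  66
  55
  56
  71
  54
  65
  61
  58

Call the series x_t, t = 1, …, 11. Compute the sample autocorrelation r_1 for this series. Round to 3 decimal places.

-0.716

Mean x̄ = (57 + 72 + 48 + 66 + 55 + 56 + 71 + 54 + 65 + 61 + 58)/11 = 60.2727
Numerator Σ_{t=1}^{10}(x_t−x̄)(x_{t+1}−x̄) = -401.2562
Denominator Σ(x_t−x̄)² = 560.1818
r_1 = -401.2562 / 560.1818 = -0.716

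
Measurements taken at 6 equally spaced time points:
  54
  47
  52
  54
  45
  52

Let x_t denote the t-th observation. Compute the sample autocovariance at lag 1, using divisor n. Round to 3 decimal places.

Mean x̄ = (54 + 47 + 52 + 54 + 45 + 52)/6 = 50.6667
Deviations: 3.3333, -3.6667, 1.3333, 3.3333, -5.6667, 1.3333
Σ_{t=1}^{5}(x_t−x̄)(x_{t+1}−x̄) = -39.1111
γ_1 = -39.1111 / 6 = -6.519

-6.519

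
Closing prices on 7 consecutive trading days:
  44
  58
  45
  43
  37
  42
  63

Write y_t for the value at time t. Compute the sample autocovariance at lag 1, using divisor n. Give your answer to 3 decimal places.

-4.700

Mean ȳ = (44 + 58 + 45 + 43 + 37 + 42 + 63)/7 = 47.4286
Σ_{t=1}^{6}(y_t−ȳ)(y_{t+1}−ȳ) = -32.8980
γ_1 = -32.8980 / 7 = -4.700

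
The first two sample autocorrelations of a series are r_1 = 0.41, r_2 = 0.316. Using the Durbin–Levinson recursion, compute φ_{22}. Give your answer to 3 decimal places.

φ_{22} = (r_2 − r_1²) / (1 − r_1²)
r_1² = (0.41)² = 0.1681
Numerator = 0.316 − 0.1681 = 0.1479; denominator = 1 − 0.1681 = 0.8319
φ_{22} = 0.1479 / 0.8319 = 0.178

0.178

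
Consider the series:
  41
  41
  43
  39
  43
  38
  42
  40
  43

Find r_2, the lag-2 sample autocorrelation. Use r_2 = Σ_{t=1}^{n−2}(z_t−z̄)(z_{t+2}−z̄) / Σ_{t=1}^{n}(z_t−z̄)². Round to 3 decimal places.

Mean z̄ = (41 + 41 + 43 + 39 + 43 + 38 + 42 + 40 + 43)/9 = 41.1111
Numerator Σ_{t=1}^{7}(z_t−z̄)(z_{t+2}−z̄) = 16.9753
Denominator Σ(z_t−z̄)² = 26.8889
r_2 = 16.9753 / 26.8889 = 0.631

0.631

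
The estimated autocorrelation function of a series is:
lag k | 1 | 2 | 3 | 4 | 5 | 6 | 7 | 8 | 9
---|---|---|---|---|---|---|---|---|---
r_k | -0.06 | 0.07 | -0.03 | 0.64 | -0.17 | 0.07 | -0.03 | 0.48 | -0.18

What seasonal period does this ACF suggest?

The largest autocorrelation is r_4 = 0.64, with a weaker echo at lag 8 (0.48); the remaining lags stay at or below 0.07.
The dominant spike at lag 4 indicates a seasonal period of 4.

4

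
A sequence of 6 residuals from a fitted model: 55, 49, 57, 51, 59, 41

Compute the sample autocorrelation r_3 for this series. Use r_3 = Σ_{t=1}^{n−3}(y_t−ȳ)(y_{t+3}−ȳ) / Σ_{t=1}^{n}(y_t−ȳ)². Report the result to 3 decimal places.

-0.369

Mean ȳ = (55 + 49 + 57 + 51 + 59 + 41)/6 = 52.0000
Numerator Σ_{t=1}^{3}(y_t−ȳ)(y_{t+3}−ȳ) = -79.0000
Denominator Σ(y_t−ȳ)² = 214.0000
r_3 = -79.0000 / 214.0000 = -0.369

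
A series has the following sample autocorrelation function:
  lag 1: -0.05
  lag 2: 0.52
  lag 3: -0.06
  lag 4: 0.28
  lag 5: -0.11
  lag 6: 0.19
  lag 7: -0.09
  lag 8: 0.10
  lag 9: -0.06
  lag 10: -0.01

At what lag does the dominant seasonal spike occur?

2

The largest autocorrelation is r_2 = 0.52, with weaker echoes at lags 4 (0.28) and 6 (0.19); the remaining lags stay at or below 0.10.
The dominant spike at lag 2 indicates a seasonal period of 2.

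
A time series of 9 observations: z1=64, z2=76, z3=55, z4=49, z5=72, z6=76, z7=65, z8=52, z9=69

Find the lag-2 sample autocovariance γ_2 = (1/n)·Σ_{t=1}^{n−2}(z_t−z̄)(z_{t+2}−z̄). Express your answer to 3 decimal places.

Mean z̄ = (64 + 76 + 55 + 49 + 72 + 76 + 65 + 52 + 69)/9 = 64.2222
Σ_{t=1}^{7}(z_t−z̄)(z_{t+2}−z̄) = -562.4321
γ_2 = -562.4321 / 9 = -62.492

-62.492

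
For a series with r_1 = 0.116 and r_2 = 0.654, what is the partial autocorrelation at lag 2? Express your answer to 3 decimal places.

φ_{22} = (r_2 − r_1²) / (1 − r_1²)
r_1² = (0.116)² = 0.013456
Numerator = 0.654 − 0.0135 = 0.6405; denominator = 1 − 0.0135 = 0.9865
φ_{22} = 0.6405 / 0.9865 = 0.649

0.649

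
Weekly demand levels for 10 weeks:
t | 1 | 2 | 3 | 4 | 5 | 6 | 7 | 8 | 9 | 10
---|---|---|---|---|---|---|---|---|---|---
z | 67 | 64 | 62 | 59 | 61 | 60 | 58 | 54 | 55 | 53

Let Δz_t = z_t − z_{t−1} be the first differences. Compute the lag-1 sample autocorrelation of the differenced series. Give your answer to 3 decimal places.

First differences Δz: -3, -2, -3, 2, -1, -2, -4, 1, -2
Mean of differences = -1.5556
Numerator Σ(Δz_t−Δz̄)(Δz_{t+1}−Δz̄) = -8.4198
Denominator Σ(Δz_t−Δz̄)² = 30.2222
r_1(Δz) = -8.4198 / 30.2222 = -0.279

-0.279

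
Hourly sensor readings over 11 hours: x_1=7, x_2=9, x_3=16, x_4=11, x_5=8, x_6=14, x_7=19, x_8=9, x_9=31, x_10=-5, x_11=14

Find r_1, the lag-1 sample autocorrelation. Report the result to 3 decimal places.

-0.545

Mean x̄ = (7 + 9 + 16 + 11 + 8 + 14 + 19 + 9 + 31 − 5 + 14)/11 = 12.0909
Numerator Σ_{t=1}^{10}(x_t−x̄)(x_{t+1}−x̄) = -426.3719
Denominator Σ(x_t−x̄)² = 782.9091
r_1 = -426.3719 / 782.9091 = -0.545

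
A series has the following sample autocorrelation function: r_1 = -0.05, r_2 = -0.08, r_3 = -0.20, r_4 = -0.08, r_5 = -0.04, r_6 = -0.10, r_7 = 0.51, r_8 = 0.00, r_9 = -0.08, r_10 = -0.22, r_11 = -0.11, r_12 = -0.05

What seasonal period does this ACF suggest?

7

The largest autocorrelation is r_7 = 0.51; the remaining lags stay at or below 0.00.
The dominant spike at lag 7 indicates a seasonal period of 7.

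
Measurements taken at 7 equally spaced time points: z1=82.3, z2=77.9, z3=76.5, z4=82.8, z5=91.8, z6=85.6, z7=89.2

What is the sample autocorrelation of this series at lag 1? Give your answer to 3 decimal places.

Mean z̄ = (82.3 + 77.9 + 76.5 + 82.8 + 91.8 + 85.6 + 89.2)/7 = 83.7286
Deviations from mean: -1.4286, -5.8286, -7.2286, -0.9286, 8.0714, 1.8714, 5.4714
Σ(z_t−z̄)(z_{t+1}−z̄) = (8.3265) + (42.1322) + (6.7122) + (-7.4949) + (15.1051) + (10.2394) = 75.0206
Denominator Σ(z_t−z̄)² = 187.7143
r_1 = 75.0206 / 187.7143 = 0.400

0.400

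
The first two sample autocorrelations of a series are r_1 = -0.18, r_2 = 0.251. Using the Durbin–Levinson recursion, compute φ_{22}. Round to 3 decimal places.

0.226

φ_{22} = (r_2 − r_1²) / (1 − r_1²)
r_1² = (-0.18)² = 0.0324
Numerator = 0.251 − 0.0324 = 0.2186; denominator = 1 − 0.0324 = 0.9676
φ_{22} = 0.2186 / 0.9676 = 0.226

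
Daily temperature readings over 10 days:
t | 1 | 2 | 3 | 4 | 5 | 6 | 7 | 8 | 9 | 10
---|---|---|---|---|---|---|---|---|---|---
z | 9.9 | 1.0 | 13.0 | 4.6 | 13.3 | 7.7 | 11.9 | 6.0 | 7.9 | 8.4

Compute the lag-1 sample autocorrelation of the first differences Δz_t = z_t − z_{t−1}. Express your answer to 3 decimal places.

First differences Δz: -8.9, 12.0, -8.4, 8.7, -5.6, 4.2, -5.9, 1.9, 0.5
Mean of differences = -0.1667
Numerator Σ(Δz_t−Δz̄)(Δz_{t+1}−Δz̄) = -386.8378
Denominator Σ(Δz_t−Δz̄)² = 456.8800
r_1(Δz) = -386.8378 / 456.8800 = -0.847

-0.847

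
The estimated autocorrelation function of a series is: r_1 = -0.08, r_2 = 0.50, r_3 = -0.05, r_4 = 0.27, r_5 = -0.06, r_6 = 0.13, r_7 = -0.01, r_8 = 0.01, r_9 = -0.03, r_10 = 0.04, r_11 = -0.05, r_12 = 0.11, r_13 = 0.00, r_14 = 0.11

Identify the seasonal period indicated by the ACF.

The largest autocorrelation is r_2 = 0.50, with a weaker echo at lag 4 (0.27); the remaining lags stay at or below 0.13.
The dominant spike at lag 2 indicates a seasonal period of 2.

2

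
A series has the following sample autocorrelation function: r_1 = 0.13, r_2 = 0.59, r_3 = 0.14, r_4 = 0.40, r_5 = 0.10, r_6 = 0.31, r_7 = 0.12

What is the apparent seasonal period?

The largest autocorrelation is r_2 = 0.59, with weaker echoes at lags 4 (0.40) and 6 (0.31); the remaining lags stay at or below 0.14.
The dominant spike at lag 2 indicates a seasonal period of 2.

2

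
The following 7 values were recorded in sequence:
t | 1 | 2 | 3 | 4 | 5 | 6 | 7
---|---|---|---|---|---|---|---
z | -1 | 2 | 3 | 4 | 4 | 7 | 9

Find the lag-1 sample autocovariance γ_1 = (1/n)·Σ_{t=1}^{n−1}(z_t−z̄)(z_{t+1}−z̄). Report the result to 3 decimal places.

3.857

Mean z̄ = (-1 + 2 + 3 + 4 + 4 + 7 + 9)/7 = 4.0000
Σ_{t=1}^{6}(z_t−z̄)(z_{t+1}−z̄) = 27.0000
γ_1 = 27.0000 / 7 = 3.857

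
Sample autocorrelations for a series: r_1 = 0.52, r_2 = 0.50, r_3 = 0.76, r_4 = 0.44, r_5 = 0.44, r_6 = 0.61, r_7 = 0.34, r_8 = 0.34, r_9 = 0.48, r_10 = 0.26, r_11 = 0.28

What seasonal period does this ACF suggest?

The largest autocorrelation is r_3 = 0.76, with a weaker echo at lag 6 (0.61); the remaining lags stay at or below 0.52. The elevated value at lag 1 (0.52), dropping to 0.50 at lag 2, reflects decaying short-term dependence rather than seasonality.
The dominant spike at lag 3 indicates a seasonal period of 3.

3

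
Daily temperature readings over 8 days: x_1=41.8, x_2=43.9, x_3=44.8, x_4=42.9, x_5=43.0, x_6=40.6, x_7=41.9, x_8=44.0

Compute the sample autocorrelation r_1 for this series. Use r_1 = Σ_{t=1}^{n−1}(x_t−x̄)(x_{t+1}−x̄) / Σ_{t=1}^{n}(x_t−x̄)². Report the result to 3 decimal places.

0.132

Mean x̄ = (41.8 + 43.9 + 44.8 + 42.9 + 43.0 + 40.6 + 41.9 + 44.0)/8 = 42.8625
Deviations from mean: -1.0625, 1.0375, 1.9375, 0.0375, 0.1375, -2.2625, -0.9625, 1.1375
Numerator Σ_{t=1}^{7}(x_t−x̄)(x_{t+1}−x̄) = 1.7573
Denominator Σ(x_t−x̄)² = 13.3188
r_1 = 1.7573 / 13.3188 = 0.132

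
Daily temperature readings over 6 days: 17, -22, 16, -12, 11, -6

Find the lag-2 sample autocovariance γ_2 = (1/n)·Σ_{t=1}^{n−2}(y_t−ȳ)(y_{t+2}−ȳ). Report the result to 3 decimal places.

130.074

Mean ȳ = (17 − 22 + 16 − 12 + 11 − 6)/6 = 0.6667
Σ_{t=1}^{4}(y_t−ȳ)(y_{t+2}−ȳ) = 780.4444
γ_2 = 780.4444 / 6 = 130.074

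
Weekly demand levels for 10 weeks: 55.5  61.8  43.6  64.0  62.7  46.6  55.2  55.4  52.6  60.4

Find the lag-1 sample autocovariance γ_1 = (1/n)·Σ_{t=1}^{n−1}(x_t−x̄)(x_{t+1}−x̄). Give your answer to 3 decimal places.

-18.971

Mean x̄ = (55.5 + 61.8 + 43.6 + 64.0 + 62.7 + 46.6 + 55.2 + 55.4 + 52.6 + 60.4)/10 = 55.7800
Σ_{t=1}^{9}(x_t−x̄)(x_{t+1}−x̄) = -189.7104
γ_1 = -189.7104 / 10 = -18.971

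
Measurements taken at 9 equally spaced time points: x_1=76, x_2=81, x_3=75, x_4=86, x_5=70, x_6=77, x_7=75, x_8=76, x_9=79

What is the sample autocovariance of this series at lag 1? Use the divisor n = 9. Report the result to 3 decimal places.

Mean x̄ = (76 + 81 + 75 + 86 + 70 + 77 + 75 + 76 + 79)/9 = 77.2222
Σ_{t=1}^{8}(x_t−x̄)(x_{t+1}−x̄) = -93.2716
γ_1 = -93.2716 / 9 = -10.364

-10.364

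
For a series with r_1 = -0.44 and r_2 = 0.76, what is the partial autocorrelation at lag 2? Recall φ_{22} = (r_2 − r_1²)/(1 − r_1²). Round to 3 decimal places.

φ_{22} = (r_2 − r_1²) / (1 − r_1²)
r_1² = (-0.44)² = 0.1936
Numerator = 0.76 − 0.1936 = 0.5664; denominator = 1 − 0.1936 = 0.8064
φ_{22} = 0.5664 / 0.8064 = 0.702

0.702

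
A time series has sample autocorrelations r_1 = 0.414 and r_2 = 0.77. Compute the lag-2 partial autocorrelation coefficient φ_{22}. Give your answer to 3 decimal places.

0.722

φ_{22} = (r_2 − r_1²) / (1 − r_1²)
r_1² = (0.414)² = 0.171396
Numerator = 0.77 − 0.1714 = 0.5986; denominator = 1 − 0.1714 = 0.8286
φ_{22} = 0.5986 / 0.8286 = 0.722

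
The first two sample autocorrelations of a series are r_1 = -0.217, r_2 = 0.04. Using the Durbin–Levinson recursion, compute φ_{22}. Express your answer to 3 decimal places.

-0.007

φ_{22} = (r_2 − r_1²) / (1 − r_1²)
r_1² = (-0.217)² = 0.047089
Numerator = 0.04 − 0.0471 = -0.0071; denominator = 1 − 0.0471 = 0.9529
φ_{22} = -0.0071 / 0.9529 = -0.007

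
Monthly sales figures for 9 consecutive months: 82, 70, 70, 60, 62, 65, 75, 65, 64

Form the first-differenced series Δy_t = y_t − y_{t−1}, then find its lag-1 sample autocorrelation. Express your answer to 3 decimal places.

-0.216

First differences Δy: -12, 0, -10, 2, 3, 10, -10, -1
Mean of differences = -2.2500
Numerator Σ(Δy_t−Δȳ)(Δy_{t+1}−Δȳ) = -90.3125
Denominator Σ(Δy_t−Δȳ)² = 417.5000
r_1(Δy) = -90.3125 / 417.5000 = -0.216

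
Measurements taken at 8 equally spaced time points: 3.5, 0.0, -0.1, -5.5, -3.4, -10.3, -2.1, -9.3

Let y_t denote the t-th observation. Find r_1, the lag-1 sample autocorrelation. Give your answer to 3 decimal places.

Mean ȳ = (3.5 + 0.0 − 0.1 − 5.5 − 3.4 − 10.3 − 2.1 − 9.3)/8 = -3.4000
Deviations from mean: 6.9000, 3.4000, 3.3000, -2.1000, 0.0000, -6.9000, 1.3000, -5.9000
Σ(y_t−ȳ)(y_{t+1}−ȳ) = (23.4600) + (11.2200) + (-6.9300) + (0.0000) + (0.0000) + (-8.9700) + (-7.6700) = 11.1100
Denominator Σ(y_t−ȳ)² = 158.5800
r_1 = 11.1100 / 158.5800 = 0.070

0.070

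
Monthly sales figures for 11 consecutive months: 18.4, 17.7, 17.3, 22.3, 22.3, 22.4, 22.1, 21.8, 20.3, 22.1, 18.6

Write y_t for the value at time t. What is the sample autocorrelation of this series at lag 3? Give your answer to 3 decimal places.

Mean ȳ = (18.4 + 17.7 + 17.3 + 22.3 + 22.3 + 22.4 + 22.1 + 21.8 + 20.3 + 22.1 + 18.6)/11 = 20.4818
Numerator Σ_{t=1}^{8}(y_t−ȳ)(y_{t+3}−ȳ) = -9.8183
Denominator Σ(y_t−ȳ)² = 43.0364
r_3 = -9.8183 / 43.0364 = -0.228

-0.228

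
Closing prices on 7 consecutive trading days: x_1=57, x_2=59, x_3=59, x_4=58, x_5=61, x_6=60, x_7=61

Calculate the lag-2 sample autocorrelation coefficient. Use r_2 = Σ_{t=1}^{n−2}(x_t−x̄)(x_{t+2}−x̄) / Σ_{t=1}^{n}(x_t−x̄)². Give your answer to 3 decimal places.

0.190

Mean x̄ = (57 + 59 + 59 + 58 + 61 + 60 + 61)/7 = 59.2857
Deviations from mean: -2.2857, -0.2857, -0.2857, -1.2857, 1.7143, 0.7143, 1.7143
Numerator Σ_{t=1}^{5}(x_t−x̄)(x_{t+2}−x̄) = 2.5510
Denominator Σ(x_t−x̄)² = 13.4286
r_2 = 2.5510 / 13.4286 = 0.190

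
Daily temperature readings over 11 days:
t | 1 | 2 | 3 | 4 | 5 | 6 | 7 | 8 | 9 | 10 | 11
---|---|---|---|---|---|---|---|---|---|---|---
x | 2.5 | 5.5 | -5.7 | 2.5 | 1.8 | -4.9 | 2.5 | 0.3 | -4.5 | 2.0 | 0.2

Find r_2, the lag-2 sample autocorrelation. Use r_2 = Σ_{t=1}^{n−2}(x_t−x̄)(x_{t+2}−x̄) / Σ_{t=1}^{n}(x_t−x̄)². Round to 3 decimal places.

Mean x̄ = (2.5 + 5.5 − 5.7 + 2.5 + 1.8 − 4.9 + 2.5 + 0.3 − 4.5 + 2.0 + 0.2)/11 = 0.2000
Numerator Σ_{t=1}^{9}(x_t−x̄)(x_{t+2}−x̄) = -30.0100
Denominator Σ(x_t−x̄)² = 132.6800
r_2 = -30.0100 / 132.6800 = -0.226

-0.226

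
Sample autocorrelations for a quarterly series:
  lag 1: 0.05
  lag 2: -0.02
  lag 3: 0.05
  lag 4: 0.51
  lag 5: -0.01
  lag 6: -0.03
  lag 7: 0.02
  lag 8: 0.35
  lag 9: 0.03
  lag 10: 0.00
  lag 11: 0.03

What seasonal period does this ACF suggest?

4

The largest autocorrelation is r_4 = 0.51, with a weaker echo at lag 8 (0.35); the remaining lags stay at or below 0.05.
The dominant spike at lag 4 indicates a seasonal period of 4.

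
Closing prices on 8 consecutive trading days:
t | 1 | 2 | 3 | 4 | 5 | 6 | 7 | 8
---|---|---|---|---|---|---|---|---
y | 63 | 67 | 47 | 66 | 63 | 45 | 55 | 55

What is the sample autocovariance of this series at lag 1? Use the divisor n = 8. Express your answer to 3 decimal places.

Mean ȳ = (63 + 67 + 47 + 66 + 63 + 45 + 55 + 55)/8 = 57.6250
Σ_{t=1}^{7}(y_t−ȳ)(y_{t+1}−ȳ) = -121.0156
γ_1 = -121.0156 / 8 = -15.127

-15.127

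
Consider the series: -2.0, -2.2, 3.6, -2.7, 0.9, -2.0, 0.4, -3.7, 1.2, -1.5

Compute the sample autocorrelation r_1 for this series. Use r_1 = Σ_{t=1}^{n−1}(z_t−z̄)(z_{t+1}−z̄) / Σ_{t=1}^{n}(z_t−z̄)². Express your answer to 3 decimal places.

-0.671

Mean z̄ = (-2.0 − 2.2 + 3.6 − 2.7 + 0.9 − 2.0 + 0.4 − 3.7 + 1.2 − 1.5)/10 = -0.8000
Numerator Σ_{t=1}^{9}(z_t−z̄)(z_{t+1}−z̄) = -30.2300
Denominator Σ(z_t−z̄)² = 45.0400
r_1 = -30.2300 / 45.0400 = -0.671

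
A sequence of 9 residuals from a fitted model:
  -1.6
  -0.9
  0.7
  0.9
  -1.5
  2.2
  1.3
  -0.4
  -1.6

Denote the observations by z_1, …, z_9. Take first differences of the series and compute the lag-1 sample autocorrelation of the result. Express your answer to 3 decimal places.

First differences Δz: 0.7, 1.6, 0.2, -2.4, 3.7, -0.9, -1.7, -1.2
Mean of differences = 0.0000
Numerator Σ(Δz_t−Δz̄)(Δz_{t+1}−Δz̄) = -7.6800
Denominator Σ(Δz_t−Δz̄)² = 27.6800
r_1(Δz) = -7.6800 / 27.6800 = -0.277

-0.277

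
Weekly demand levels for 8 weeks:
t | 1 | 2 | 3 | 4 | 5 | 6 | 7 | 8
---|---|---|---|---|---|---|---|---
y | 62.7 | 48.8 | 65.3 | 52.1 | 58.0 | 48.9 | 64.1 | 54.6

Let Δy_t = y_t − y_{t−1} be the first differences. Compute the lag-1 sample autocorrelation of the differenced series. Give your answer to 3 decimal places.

-0.790

First differences Δy: -13.9, 16.5, -13.2, 5.9, -9.1, 15.2, -9.5
Mean of differences = -1.1571
Numerator Σ(Δy_t−Δȳ)(Δy_{t+1}−Δȳ) = -845.0747
Denominator Σ(Δy_t−Δȳ)² = 1069.2371
r_1(Δy) = -845.0747 / 1069.2371 = -0.790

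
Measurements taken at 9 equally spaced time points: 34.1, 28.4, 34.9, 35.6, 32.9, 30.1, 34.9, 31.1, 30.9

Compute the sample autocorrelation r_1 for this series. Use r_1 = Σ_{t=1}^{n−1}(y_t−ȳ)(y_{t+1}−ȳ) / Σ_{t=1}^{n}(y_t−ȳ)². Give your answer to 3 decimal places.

Mean ȳ = (34.1 + 28.4 + 34.9 + 35.6 + 32.9 + 30.1 + 34.9 + 31.1 + 30.9)/9 = 32.5444
Numerator Σ_{t=1}^{8}(y_t−ȳ)(y_{t+1}−ȳ) = -15.5798
Denominator Σ(y_t−ȳ)² = 50.9222
r_1 = -15.5798 / 50.9222 = -0.306

-0.306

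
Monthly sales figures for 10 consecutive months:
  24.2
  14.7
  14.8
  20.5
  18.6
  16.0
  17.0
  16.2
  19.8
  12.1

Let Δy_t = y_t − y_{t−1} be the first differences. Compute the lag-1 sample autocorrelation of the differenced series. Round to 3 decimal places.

-0.185

First differences Δy: -9.5, 0.1, 5.7, -1.9, -2.6, 1.0, -0.8, 3.6, -7.7
Mean of differences = -1.3444
Numerator Σ(Δy_t−Δȳ)(Δy_{t+1}−Δȳ) = -35.2209
Denominator Σ(Δy_t−Δȳ)² = 190.7422
r_1(Δy) = -35.2209 / 190.7422 = -0.185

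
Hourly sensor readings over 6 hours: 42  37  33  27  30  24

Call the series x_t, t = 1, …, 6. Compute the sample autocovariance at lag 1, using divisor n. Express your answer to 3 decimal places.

Mean x̄ = (42 + 37 + 33 + 27 + 30 + 24)/6 = 32.1667
Σ_{t=1}^{5}(x_t−x̄)(x_{t+1}−x̄) = 76.1389
γ_1 = 76.1389 / 6 = 12.690

12.690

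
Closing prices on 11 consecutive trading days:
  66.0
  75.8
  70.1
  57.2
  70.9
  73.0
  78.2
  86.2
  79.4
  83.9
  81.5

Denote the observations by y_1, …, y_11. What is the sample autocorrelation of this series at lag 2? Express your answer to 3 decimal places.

0.264

Mean ȳ = (66.0 + 75.8 + 70.1 + 57.2 + 70.9 + 73.0 + 78.2 + 86.2 + 79.4 + 83.9 + 81.5)/11 = 74.7455
Numerator Σ_{t=1}^{9}(y_t−ȳ)(y_{t+2}−ȳ) = 189.7150
Denominator Σ(y_t−ȳ)² = 719.0873
r_2 = 189.7150 / 719.0873 = 0.264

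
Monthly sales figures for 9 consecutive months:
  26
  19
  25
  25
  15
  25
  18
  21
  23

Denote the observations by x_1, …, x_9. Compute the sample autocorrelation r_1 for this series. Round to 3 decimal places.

Mean x̄ = (26 + 19 + 25 + 25 + 15 + 25 + 18 + 21 + 23)/9 = 21.8889
Numerator Σ_{t=1}^{8}(x_t−x̄)(x_{t+1}−x̄) = -63.6790
Denominator Σ(x_t−x̄)² = 118.8889
r_1 = -63.6790 / 118.8889 = -0.536

-0.536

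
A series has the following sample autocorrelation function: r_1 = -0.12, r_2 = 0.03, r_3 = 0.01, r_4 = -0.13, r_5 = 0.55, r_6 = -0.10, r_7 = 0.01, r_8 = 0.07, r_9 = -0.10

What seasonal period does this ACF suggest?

5

The largest autocorrelation is r_5 = 0.55; the remaining lags stay at or below 0.07.
The dominant spike at lag 5 indicates a seasonal period of 5.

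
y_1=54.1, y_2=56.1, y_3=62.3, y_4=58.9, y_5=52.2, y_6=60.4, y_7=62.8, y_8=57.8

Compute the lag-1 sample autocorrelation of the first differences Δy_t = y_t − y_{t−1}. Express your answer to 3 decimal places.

First differences Δy: 2.0, 6.2, -3.4, -6.7, 8.2, 2.4, -5.0
Mean of differences = 0.5286
Numerator Σ(Δy_t−Δȳ)(Δy_{t+1}−Δȳ) = -36.9808
Denominator Σ(Δy_t−Δȳ)² = 194.9343
r_1(Δy) = -36.9808 / 194.9343 = -0.190

-0.190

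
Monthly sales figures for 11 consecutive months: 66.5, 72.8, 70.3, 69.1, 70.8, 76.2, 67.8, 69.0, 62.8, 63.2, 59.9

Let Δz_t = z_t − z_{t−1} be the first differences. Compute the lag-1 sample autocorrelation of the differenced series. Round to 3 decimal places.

First differences Δz: 6.3, -2.5, -1.2, 1.7, 5.4, -8.4, 1.2, -6.2, 0.4, -3.3
Mean of differences = -0.6600
Numerator Σ(Δz_t−Δz̄)(Δz_{t+1}−Δz̄) = -79.0616
Denominator Σ(Δz_t−Δz̄)² = 196.5640
r_1(Δz) = -79.0616 / 196.5640 = -0.402

-0.402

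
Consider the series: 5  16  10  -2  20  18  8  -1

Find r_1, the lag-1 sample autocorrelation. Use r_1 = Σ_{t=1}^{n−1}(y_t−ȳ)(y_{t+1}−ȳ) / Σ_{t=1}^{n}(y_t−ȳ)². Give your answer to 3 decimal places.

-0.117

Mean ȳ = (5 + 16 + 10 − 2 + 20 + 18 + 8 − 1)/8 = 9.2500
Numerator Σ_{t=1}^{7}(y_t−ȳ)(y_{t+1}−ȳ) = -57.0625
Denominator Σ(y_t−ȳ)² = 489.5000
r_1 = -57.0625 / 489.5000 = -0.117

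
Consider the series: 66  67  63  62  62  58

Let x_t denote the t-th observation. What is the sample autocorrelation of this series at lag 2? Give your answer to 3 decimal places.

0.019

Mean x̄ = (66 + 67 + 63 + 62 + 62 + 58)/6 = 63.0000
Deviations from mean: 3.0000, 4.0000, 0.0000, -1.0000, -1.0000, -5.0000
Σ(x_t−x̄)(x_{t+2}−x̄) = (0.0000) + (-4.0000) + (0.0000) + (5.0000) = 1.0000
Denominator Σ(x_t−x̄)² = 52.0000
r_2 = 1.0000 / 52.0000 = 0.019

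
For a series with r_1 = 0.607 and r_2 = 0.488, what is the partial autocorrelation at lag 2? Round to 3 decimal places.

0.189

φ_{22} = (r_2 − r_1²) / (1 − r_1²)
r_1² = (0.607)² = 0.368449
Numerator = 0.488 − 0.3684 = 0.1196; denominator = 1 − 0.3684 = 0.6316
φ_{22} = 0.1196 / 0.6316 = 0.189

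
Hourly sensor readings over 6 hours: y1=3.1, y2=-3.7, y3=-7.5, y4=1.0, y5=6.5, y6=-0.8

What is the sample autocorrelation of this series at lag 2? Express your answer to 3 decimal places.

-0.635

Mean ȳ = (3.1 − 3.7 − 7.5 + 1.0 + 6.5 − 0.8)/6 = -0.2333
Numerator Σ_{t=1}^{4}(y_t−ȳ)(y_{t+2}−ȳ) = -78.1256
Denominator Σ(y_t−ȳ)² = 123.1133
r_2 = -78.1256 / 123.1133 = -0.635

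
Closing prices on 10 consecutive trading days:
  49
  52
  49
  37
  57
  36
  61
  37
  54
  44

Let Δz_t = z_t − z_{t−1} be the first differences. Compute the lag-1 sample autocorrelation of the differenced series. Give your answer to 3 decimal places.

-0.902

First differences Δz: 3, -3, -12, 20, -21, 25, -24, 17, -10
Mean of differences = -0.5556
Numerator Σ(Δz_t−Δz̄)(Δz_{t+1}−Δz̄) = -2335.1975
Denominator Σ(Δz_t−Δz̄)² = 2590.2222
r_1(Δz) = -2335.1975 / 2590.2222 = -0.902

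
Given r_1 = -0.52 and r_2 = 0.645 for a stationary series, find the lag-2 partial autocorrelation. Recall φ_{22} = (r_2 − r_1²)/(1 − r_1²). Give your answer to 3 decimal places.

φ_{22} = (r_2 − r_1²) / (1 − r_1²)
r_1² = (-0.52)² = 0.2704
Numerator = 0.645 − 0.2704 = 0.3746; denominator = 1 − 0.2704 = 0.7296
φ_{22} = 0.3746 / 0.7296 = 0.513

0.513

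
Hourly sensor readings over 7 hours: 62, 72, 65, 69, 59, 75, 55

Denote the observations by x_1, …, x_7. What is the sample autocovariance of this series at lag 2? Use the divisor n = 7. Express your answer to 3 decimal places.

18.344

Mean x̄ = (62 + 72 + 65 + 69 + 59 + 75 + 55)/7 = 65.2857
Deviations: -3.2857, 6.7143, -0.2857, 3.7143, -6.2857, 9.7143, -10.2857
Σ_{t=1}^{5}(x_t−x̄)(x_{t+2}−x̄) = 128.4082
γ_2 = 128.4082 / 7 = 18.344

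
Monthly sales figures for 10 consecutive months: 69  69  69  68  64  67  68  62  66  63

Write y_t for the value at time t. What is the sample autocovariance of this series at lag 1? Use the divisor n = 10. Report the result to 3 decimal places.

Mean ȳ = (69 + 69 + 69 + 68 + 64 + 67 + 68 + 62 + 66 + 63)/10 = 66.5000
Σ_{t=1}^{9}(y_t−ȳ)(y_{t+1}−ȳ) = 9.2500
γ_1 = 9.2500 / 10 = 0.925

0.925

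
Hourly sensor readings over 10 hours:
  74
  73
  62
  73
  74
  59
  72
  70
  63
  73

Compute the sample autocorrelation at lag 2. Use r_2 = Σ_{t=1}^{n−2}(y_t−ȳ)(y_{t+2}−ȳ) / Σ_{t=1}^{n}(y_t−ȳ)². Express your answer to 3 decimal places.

Mean ȳ = (74 + 73 + 62 + 73 + 74 + 59 + 72 + 70 + 63 + 73)/10 = 69.3000
Numerator Σ_{t=1}^{8}(y_t−ȳ)(y_{t+2}−ȳ) = -101.9800
Denominator Σ(y_t−ȳ)² = 292.1000
r_2 = -101.9800 / 292.1000 = -0.349

-0.349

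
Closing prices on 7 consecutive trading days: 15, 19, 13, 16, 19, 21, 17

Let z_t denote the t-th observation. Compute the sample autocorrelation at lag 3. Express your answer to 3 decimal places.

-0.221

Mean z̄ = (15 + 19 + 13 + 16 + 19 + 21 + 17)/7 = 17.1429
Deviations from mean: -2.1429, 1.8571, -4.1429, -1.1429, 1.8571, 3.8571, -0.1429
Numerator Σ_{t=1}^{4}(z_t−z̄)(z_{t+3}−z̄) = -9.9184
Denominator Σ(z_t−z̄)² = 44.8571
r_3 = -9.9184 / 44.8571 = -0.221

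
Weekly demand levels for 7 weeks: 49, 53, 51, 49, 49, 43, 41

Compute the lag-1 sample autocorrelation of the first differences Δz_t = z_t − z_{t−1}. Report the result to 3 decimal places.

First differences Δz: 4, -2, -2, 0, -6, -2
Mean of differences = -1.3333
Numerator Σ(Δz_t−Δz̄)(Δz_{t+1}−Δz̄) = -7.1111
Denominator Σ(Δz_t−Δz̄)² = 53.3333
r_1(Δz) = -7.1111 / 53.3333 = -0.133

-0.133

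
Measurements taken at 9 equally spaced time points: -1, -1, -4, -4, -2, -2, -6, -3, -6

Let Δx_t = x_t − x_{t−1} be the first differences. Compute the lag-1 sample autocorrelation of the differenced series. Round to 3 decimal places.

First differences Δx: 0, -3, 0, 2, 0, -4, 3, -3
Mean of differences = -0.6250
Numerator Σ(Δx_t−Δx̄)(Δx_{t+1}−Δx̄) = -22.6406
Denominator Σ(Δx_t−Δx̄)² = 43.8750
r_1(Δx) = -22.6406 / 43.8750 = -0.516

-0.516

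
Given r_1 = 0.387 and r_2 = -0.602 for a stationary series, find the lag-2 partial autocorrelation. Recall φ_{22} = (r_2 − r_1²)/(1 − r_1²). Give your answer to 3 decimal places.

φ_{22} = (r_2 − r_1²) / (1 − r_1²)
r_1² = (0.387)² = 0.149769
Numerator = -0.602 − 0.1498 = -0.7518; denominator = 1 − 0.1498 = 0.8502
φ_{22} = -0.7518 / 0.8502 = -0.884

-0.884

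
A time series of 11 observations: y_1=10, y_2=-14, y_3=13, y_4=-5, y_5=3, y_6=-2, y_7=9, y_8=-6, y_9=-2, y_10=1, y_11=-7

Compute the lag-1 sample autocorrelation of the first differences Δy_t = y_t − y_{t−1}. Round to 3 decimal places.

First differences Δy: -24, 27, -18, 8, -5, 11, -15, 4, 3, -8
Mean of differences = -1.7000
Numerator Σ(Δy_t−Δȳ)(Δy_{t+1}−Δȳ) = -1587.3900
Denominator Σ(Δy_t−Δȳ)² = 2124.1000
r_1(Δy) = -1587.3900 / 2124.1000 = -0.747

-0.747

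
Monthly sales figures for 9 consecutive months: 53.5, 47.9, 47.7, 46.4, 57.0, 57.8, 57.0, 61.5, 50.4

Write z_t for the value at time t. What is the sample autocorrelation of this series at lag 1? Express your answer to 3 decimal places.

Mean z̄ = (53.5 + 47.9 + 47.7 + 46.4 + 57.0 + 57.8 + 57.0 + 61.5 + 50.4)/9 = 53.2444
Numerator Σ_{t=1}^{8}(z_t−z̄)(z_{t+1}−z̄) = 82.2491
Denominator Σ(z_t−z̄)² = 231.4222
r_1 = 82.2491 / 231.4222 = 0.355

0.355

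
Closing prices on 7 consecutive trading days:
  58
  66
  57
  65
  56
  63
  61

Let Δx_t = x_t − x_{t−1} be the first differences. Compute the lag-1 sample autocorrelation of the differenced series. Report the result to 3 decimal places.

-0.854

First differences Δx: 8, -9, 8, -9, 7, -2
Mean of differences = 0.5000
Numerator Σ(Δx_t−Δx̄)(Δx_{t+1}−Δx̄) = -291.7500
Denominator Σ(Δx_t−Δx̄)² = 341.5000
r_1(Δx) = -291.7500 / 341.5000 = -0.854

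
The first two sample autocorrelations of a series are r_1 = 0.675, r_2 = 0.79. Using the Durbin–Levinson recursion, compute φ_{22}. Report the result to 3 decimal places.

0.614

φ_{22} = (r_2 − r_1²) / (1 − r_1²)
r_1² = (0.675)² = 0.455625
Numerator = 0.79 − 0.4556 = 0.3344; denominator = 1 − 0.4556 = 0.5444
φ_{22} = 0.3344 / 0.5444 = 0.614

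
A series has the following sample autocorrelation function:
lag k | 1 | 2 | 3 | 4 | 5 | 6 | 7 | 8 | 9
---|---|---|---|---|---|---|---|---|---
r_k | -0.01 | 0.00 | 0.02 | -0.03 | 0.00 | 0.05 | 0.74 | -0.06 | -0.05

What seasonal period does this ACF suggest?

The largest autocorrelation is r_7 = 0.74; the remaining lags stay at or below 0.05.
The dominant spike at lag 7 indicates a seasonal period of 7.

7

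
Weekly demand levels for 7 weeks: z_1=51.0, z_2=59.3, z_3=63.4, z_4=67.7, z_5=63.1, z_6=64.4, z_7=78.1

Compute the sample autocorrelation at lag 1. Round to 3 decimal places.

Mean z̄ = (51.0 + 59.3 + 63.4 + 67.7 + 63.1 + 64.4 + 78.1)/7 = 63.8571
Σ(z_t−z̄)(z_{t+1}−z̄) = (58.5918) + (2.0833) + (-1.7567) + (-2.9096) + (-0.4110) + (7.7318) = 63.3296
Denominator Σ(z_t−z̄)² = 404.7771
r_1 = 63.3296 / 404.7771 = 0.156

0.156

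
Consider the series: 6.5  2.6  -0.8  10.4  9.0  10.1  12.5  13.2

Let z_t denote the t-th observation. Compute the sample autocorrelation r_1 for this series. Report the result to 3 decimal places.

0.428

Mean z̄ = (6.5 + 2.6 − 0.8 + 10.4 + 9.0 + 10.1 + 12.5 + 13.2)/8 = 7.9375
Deviations from mean: -1.4375, -5.3375, -8.7375, 2.4625, 1.0625, 2.1625, 4.5625, 5.2625
Numerator Σ_{t=1}^{7}(z_t−z̄)(z_{t+1}−z̄) = 71.5836
Denominator Σ(z_t−z̄)² = 167.2788
r_1 = 71.5836 / 167.2788 = 0.428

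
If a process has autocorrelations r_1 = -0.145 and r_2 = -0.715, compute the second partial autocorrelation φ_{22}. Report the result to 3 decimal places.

φ_{22} = (r_2 − r_1²) / (1 − r_1²)
r_1² = (-0.145)² = 0.021025
Numerator = -0.715 − 0.0210 = -0.7360; denominator = 1 − 0.0210 = 0.9790
φ_{22} = -0.7360 / 0.9790 = -0.752

-0.752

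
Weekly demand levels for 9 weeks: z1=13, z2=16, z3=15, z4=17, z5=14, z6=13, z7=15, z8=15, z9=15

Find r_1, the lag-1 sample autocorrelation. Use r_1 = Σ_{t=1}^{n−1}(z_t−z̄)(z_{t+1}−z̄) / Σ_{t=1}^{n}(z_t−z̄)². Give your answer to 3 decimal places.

Mean z̄ = (13 + 16 + 15 + 17 + 14 + 13 + 15 + 15 + 15)/9 = 14.7778
Numerator Σ_{t=1}^{8}(z_t−z̄)(z_{t+1}−z̄) = -2.0494
Denominator Σ(z_t−z̄)² = 13.5556
r_1 = -2.0494 / 13.5556 = -0.151

-0.151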